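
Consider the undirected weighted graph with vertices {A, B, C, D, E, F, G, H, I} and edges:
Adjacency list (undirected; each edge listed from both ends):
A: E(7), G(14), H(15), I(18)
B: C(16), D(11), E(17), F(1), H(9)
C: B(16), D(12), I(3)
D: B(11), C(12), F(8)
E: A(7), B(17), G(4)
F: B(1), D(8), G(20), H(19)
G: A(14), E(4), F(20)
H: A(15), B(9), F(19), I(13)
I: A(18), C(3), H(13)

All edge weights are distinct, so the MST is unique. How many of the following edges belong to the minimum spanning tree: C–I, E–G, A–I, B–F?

3

Sort edges by weight, then run Kruskal:
B–F (1): add — endpoints in different components.
C–I (3): add — endpoints in different components.
E–G (4): add — endpoints in different components.
A–E (7): add — endpoints in different components.
D–F (8): add — endpoints in different components.
B–H (9): add — endpoints in different components.
B–D (11): skip — B and D already connected.
C–D (12): add — endpoints in different components.
H–I (13): skip — H and I already connected.
A–G (14): skip — A and G already connected.
A–H (15): add — endpoints in different components.
MST edge set: {B–F, C–I, E–G, A–E, D–F, B–H, C–D, A–H}.
Of the listed edges, {C–I, E–G, B–F} are in the MST → 3.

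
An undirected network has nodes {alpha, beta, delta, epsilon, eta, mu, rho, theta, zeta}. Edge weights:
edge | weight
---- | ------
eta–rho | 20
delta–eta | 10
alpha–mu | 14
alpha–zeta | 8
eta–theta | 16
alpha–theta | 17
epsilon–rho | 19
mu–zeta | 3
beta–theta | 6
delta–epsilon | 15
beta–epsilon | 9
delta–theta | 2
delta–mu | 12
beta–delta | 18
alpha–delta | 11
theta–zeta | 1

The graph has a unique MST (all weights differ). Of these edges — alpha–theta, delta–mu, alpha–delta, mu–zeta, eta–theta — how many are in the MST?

Kruskal: consider edges lightest-first.
theta–zeta (1): add — endpoints in different components.
delta–theta (2): add — endpoints in different components.
mu–zeta (3): add — endpoints in different components.
beta–theta (6): add — endpoints in different components.
alpha–zeta (8): add — endpoints in different components.
beta–epsilon (9): add — endpoints in different components.
delta–eta (10): add — endpoints in different components.
alpha–delta (11): skip — delta and alpha already connected.
delta–mu (12): skip — delta and mu already connected.
alpha–mu (14): skip — mu and alpha already connected.
delta–epsilon (15): skip — delta and epsilon already connected.
eta–theta (16): skip — eta and theta already connected.
alpha–theta (17): skip — alpha and theta already connected.
beta–delta (18): skip — beta and delta already connected.
epsilon–rho (19): add — endpoints in different components.
MST edge set: {theta–zeta, delta–theta, mu–zeta, beta–theta, alpha–zeta, beta–epsilon, delta–eta, epsilon–rho}.
Of the listed edges, {mu–zeta} are in the MST → 1.

1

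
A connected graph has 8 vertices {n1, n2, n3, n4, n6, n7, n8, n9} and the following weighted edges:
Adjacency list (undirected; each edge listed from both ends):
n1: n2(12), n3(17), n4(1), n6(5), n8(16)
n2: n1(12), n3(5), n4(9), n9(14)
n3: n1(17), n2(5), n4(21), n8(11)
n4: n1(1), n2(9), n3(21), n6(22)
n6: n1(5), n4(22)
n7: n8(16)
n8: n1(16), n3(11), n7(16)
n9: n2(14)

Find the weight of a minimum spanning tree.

61

Sort edges by weight, then run Kruskal:
n1 n4 (1): add — endpoints in different components.
n1 n6 (5): add — endpoints in different components.
n2 n3 (5): add — endpoints in different components.
n2 n4 (9): add — endpoints in different components.
n3 n8 (11): add — endpoints in different components.
n1 n2 (12): skip — n2 and n1 already connected.
n2 n9 (14): add — endpoints in different components.
n1 n8 (16): skip — n8 and n1 already connected.
n7 n8 (16): add — endpoints in different components.
MST edges: n1 n4, n1 n6, n2 n3, n2 n4, n3 n8, n2 n9, n7 n8; total weight 1+5+5+9+11+14+16 = 61.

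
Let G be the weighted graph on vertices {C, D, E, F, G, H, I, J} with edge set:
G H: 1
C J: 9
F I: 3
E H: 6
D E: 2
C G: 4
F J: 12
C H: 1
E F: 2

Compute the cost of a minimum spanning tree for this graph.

Prim, starting at E.
Step 1: frontier [D E 2, E F 2, E H 6] → take D E (2); add D.
Step 2: frontier [E F 2, E H 6] → take E F (2); add F.
Step 3: frontier [E H 6, F I 3, F J 12] → take F I (3); add I.
Step 4: frontier [E H 6, F J 12] → take E H (6); add H.
Step 5: frontier [F J 12, C H 1, G H 1] → take C H (1); add C.
Step 6: frontier [C G 4, C J 9, F J 12, G H 1] → take G H (1); add G.
Step 7: frontier [C J 9, F J 12] → take C J (9); add J.
MST edges: D E, E F, F I, E H, C H, G H, C J; total weight 2+2+3+6+1+1+9 = 24.

24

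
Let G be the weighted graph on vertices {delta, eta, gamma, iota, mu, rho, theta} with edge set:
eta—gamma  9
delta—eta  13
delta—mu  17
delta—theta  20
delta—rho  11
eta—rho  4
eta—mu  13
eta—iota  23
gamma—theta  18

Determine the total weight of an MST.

Kruskal's algorithm — process edges by increasing weight (ties by edge label):
eta—rho (4): add — endpoints in different components.
eta—gamma (9): add — endpoints in different components.
delta—rho (11): add — endpoints in different components.
delta—eta (13): skip — delta and eta already connected.
eta—mu (13): add — endpoints in different components.
delta—mu (17): skip — mu and delta already connected.
gamma—theta (18): add — endpoints in different components.
delta—theta (20): skip — theta and delta already connected.
eta—iota (23): add — endpoints in different components.
MST edges: eta—rho, eta—gamma, delta—rho, eta—mu, gamma—theta, eta—iota; total weight 4+9+11+13+18+23 = 78.

78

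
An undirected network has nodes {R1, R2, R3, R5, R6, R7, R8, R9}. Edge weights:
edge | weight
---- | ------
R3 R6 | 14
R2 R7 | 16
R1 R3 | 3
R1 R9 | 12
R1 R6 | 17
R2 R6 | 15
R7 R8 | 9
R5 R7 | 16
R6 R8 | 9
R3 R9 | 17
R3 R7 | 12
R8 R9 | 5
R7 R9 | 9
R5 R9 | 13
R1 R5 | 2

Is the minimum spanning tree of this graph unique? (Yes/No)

Kruskal's algorithm — process edges by increasing weight (ties by edge label):
R1 R5 (2): add — endpoints in different components.
R1 R3 (3): add — endpoints in different components.
R8 R9 (5): add — endpoints in different components.
R6 R8 (9): add — endpoints in different components.
R7 R8 (9): add — endpoints in different components.
R7 R9 (9): skip — R7 and R9 already connected.
R1 R9 (12): add — endpoints in different components.
R3 R7 (12): skip — R7 and R3 already connected.
R5 R9 (13): skip — R5 and R9 already connected.
R3 R6 (14): skip — R3 and R6 already connected.
R2 R6 (15): add — endpoints in different components.
Non-tree edge R3 R7 has weight 12, equal to the heaviest edge on its tree cycle — swapping gives another MST of the same weight. Not unique.

No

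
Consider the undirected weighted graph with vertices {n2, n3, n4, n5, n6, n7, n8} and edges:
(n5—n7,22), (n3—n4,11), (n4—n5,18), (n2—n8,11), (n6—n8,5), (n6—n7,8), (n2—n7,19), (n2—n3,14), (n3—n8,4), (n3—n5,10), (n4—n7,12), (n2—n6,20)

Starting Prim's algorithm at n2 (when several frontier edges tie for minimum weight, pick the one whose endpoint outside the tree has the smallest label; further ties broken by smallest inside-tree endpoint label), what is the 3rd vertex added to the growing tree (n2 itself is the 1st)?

Grow the tree from n2 using Prim:
Step 1: cheapest edge leaving the tree is n2—n8 (11); add n8.
Step 2: cheapest edge leaving the tree is n3—n8 (4); add n3.
Step 3: cheapest edge leaving the tree is n6—n8 (5); add n6.
Step 4: cheapest edge leaving the tree is n6—n7 (8); add n7.
Step 5: cheapest edge leaving the tree is n3—n5 (10); add n5.
Step 6: cheapest edge leaving the tree is n3—n4 (11); add n4.
Vertex order: n2, n8, n3, n6, n7, n5, n4. The 3rd vertex is n3.

n3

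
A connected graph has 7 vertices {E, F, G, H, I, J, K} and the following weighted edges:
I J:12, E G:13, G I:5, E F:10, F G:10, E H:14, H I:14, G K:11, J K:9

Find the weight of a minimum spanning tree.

59

Kruskal: consider edges lightest-first.
G I (5): add — endpoints in different components.
J K (9): add — endpoints in different components.
E F (10): add — endpoints in different components.
F G (10): add — endpoints in different components.
G K (11): add — endpoints in different components.
I J (12): skip — I and J already connected.
E G (13): skip — E and G already connected.
E H (14): add — endpoints in different components.
MST edges: G I, J K, E F, F G, G K, E H; total weight 5+9+10+10+11+14 = 59.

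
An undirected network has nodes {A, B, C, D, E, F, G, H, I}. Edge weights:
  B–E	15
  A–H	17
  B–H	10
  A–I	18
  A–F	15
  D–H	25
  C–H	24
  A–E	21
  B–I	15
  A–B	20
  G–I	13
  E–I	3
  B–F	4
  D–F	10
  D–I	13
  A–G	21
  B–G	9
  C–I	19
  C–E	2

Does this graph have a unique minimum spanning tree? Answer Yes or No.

Kruskal's algorithm — process edges by increasing weight (ties by edge label):
C–E (2): add — endpoints in different components.
E–I (3): add — endpoints in different components.
B–F (4): add — endpoints in different components.
B–G (9): add — endpoints in different components.
B–H (10): add — endpoints in different components.
D–F (10): add — endpoints in different components.
D–I (13): add — endpoints in different components.
G–I (13): skip — G and I already connected.
A–F (15): add — endpoints in different components.
Non-tree edge G–I has weight 13, equal to the heaviest edge on its tree cycle — swapping gives another MST of the same weight. Not unique.

No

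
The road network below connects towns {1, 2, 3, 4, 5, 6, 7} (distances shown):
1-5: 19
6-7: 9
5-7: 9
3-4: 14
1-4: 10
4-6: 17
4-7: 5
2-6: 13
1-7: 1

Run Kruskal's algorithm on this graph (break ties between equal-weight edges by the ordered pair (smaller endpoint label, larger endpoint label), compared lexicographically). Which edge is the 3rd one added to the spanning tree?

Sort edges by weight, then run Kruskal:
1-7 (1): add. Components now {1,7} {2} {3} {4} {5} {6}
4-7 (5): add. Components now {1,4,7} {2} {3} {5} {6}
5-7 (9): add. Components now {1,4,5,7} {2} {3} {6}
6-7 (9): add. Components now {1,4,5,6,7} {2} {3}
1-4 (10): skip — 1 and 4 already connected.
2-6 (13): add. Components now {1,2,4,5,6,7} {3}
3-4 (14): add. Components now {1,2,3,4,5,6,7}
The 3rd edge added is 5-7.

5-7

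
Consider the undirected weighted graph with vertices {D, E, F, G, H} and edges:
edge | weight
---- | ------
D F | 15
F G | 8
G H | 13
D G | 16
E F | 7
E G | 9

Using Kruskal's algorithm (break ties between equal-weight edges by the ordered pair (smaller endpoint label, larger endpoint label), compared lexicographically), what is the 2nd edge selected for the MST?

Kruskal: consider edges lightest-first.
E F (7): add. Components now {D} {E,F} {G} {H}
F G (8): add. Components now {D} {E,F,G} {H}
E G (9): skip — E and G already connected.
G H (13): add. Components now {D} {E,F,G,H}
D F (15): add. Components now {D,E,F,G,H}
The 2nd edge added is F G.

F-G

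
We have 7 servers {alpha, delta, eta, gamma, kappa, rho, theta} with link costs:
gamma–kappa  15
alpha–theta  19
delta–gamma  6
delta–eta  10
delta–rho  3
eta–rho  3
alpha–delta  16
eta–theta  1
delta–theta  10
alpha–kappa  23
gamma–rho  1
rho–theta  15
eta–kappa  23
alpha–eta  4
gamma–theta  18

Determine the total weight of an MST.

Prim's algorithm from kappa:
Step 1: cheapest edge leaving the tree is gamma–kappa (15); add gamma.
Step 2: cheapest edge leaving the tree is gamma–rho (1); add rho.
Step 3: cheapest edge leaving the tree is delta–rho (3); add delta.
Step 4: cheapest edge leaving the tree is eta–rho (3); add eta.
Step 5: cheapest edge leaving the tree is eta–theta (1); add theta.
Step 6: cheapest edge leaving the tree is alpha–eta (4); add alpha.
MST edges: gamma–kappa, gamma–rho, delta–rho, eta–rho, eta–theta, alpha–eta; total weight 15+1+3+3+1+4 = 27.

27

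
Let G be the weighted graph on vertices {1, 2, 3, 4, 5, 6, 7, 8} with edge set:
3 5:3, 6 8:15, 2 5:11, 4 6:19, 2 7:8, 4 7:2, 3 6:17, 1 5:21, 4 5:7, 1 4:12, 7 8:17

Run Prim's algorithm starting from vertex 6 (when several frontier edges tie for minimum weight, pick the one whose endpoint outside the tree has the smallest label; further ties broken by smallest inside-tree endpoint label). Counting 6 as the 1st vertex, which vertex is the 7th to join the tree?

2

Prim's algorithm from 6:
Step 1: cheapest edge leaving the tree is 6 8 (15); add 8.
Step 2: cheapest edge leaving the tree is 3 6 (17); add 3.
Step 3: cheapest edge leaving the tree is 3 5 (3); add 5.
Step 4: cheapest edge leaving the tree is 4 5 (7); add 4.
Step 5: cheapest edge leaving the tree is 4 7 (2); add 7.
Step 6: cheapest edge leaving the tree is 2 7 (8); add 2.
Step 7: cheapest edge leaving the tree is 1 4 (12); add 1.
Vertex order: 6, 8, 3, 5, 4, 7, 2, 1. The 7th vertex is 2.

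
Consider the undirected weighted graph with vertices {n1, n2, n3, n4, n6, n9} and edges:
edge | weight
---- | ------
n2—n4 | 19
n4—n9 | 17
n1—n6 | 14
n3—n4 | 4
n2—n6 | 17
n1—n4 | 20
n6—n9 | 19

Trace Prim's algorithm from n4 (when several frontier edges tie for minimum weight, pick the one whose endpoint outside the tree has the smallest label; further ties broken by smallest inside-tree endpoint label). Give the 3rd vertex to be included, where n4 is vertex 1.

Prim, starting at n4.
Step 1: cheapest edge leaving the tree is n3—n4 (4); add n3.
Step 2: cheapest edge leaving the tree is n4—n9 (17); add n9.
Step 3: cheapest edge leaving the tree is n2—n4 (19); add n2.
Step 4: cheapest edge leaving the tree is n2—n6 (17); add n6.
Step 5: cheapest edge leaving the tree is n1—n6 (14); add n1.
Vertex order: n4, n3, n9, n2, n6, n1. The 3rd vertex is n9.

n9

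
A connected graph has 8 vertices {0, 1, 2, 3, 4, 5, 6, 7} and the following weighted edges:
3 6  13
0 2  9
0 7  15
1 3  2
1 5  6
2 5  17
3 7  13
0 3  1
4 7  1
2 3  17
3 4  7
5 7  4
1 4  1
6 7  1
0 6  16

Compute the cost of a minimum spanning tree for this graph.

Prim, starting at 3.
Step 1: cheapest edge leaving the tree is 0 3 (1); add 0.
Step 2: cheapest edge leaving the tree is 1 3 (2); add 1.
Step 3: cheapest edge leaving the tree is 1 4 (1); add 4.
Step 4: cheapest edge leaving the tree is 4 7 (1); add 7.
Step 5: cheapest edge leaving the tree is 6 7 (1); add 6.
Step 6: cheapest edge leaving the tree is 5 7 (4); add 5.
Step 7: cheapest edge leaving the tree is 0 2 (9); add 2.
MST edges: 0 3, 1 3, 1 4, 4 7, 6 7, 5 7, 0 2; total weight 1+2+1+1+1+4+9 = 19.

19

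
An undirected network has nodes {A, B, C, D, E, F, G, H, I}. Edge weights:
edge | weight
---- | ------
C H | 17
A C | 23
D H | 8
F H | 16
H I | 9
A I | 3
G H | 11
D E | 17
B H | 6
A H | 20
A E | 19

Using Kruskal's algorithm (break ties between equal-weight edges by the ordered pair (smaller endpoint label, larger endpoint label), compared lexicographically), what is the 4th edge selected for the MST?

H-I

Sort edges by weight, then run Kruskal:
A I (3): add — endpoints in different components.
B H (6): add — endpoints in different components.
D H (8): add — endpoints in different components.
H I (9): add — endpoints in different components.
G H (11): add — endpoints in different components.
F H (16): add — endpoints in different components.
C H (17): add — endpoints in different components.
D E (17): add — endpoints in different components.
The 4th edge added is H I.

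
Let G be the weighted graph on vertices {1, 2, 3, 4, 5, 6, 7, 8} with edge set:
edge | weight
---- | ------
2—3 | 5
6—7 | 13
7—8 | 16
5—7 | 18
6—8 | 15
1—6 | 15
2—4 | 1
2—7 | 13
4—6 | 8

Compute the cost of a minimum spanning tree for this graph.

75

Sort edges by weight, then run Kruskal:
2—4 (1): add — endpoints in different components.
2—3 (5): add — endpoints in different components.
4—6 (8): add — endpoints in different components.
2—7 (13): add — endpoints in different components.
6—7 (13): skip — 6 and 7 already connected.
1—6 (15): add — endpoints in different components.
6—8 (15): add — endpoints in different components.
7—8 (16): skip — 7 and 8 already connected.
5—7 (18): add — endpoints in different components.
MST edges: 2—4, 2—3, 4—6, 2—7, 1—6, 6—8, 5—7; total weight 1+5+8+13+15+15+18 = 75.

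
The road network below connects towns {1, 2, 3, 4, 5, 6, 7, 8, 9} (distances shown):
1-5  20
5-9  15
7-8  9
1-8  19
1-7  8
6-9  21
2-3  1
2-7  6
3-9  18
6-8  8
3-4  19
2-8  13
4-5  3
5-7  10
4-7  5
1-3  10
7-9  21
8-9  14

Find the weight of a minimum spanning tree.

Grow the tree from 4 using Prim:
Step 1: cheapest edge leaving the tree is 4-5 (3); add 5.
Step 2: cheapest edge leaving the tree is 4-7 (5); add 7.
Step 3: cheapest edge leaving the tree is 2-7 (6); add 2.
Step 4: cheapest edge leaving the tree is 2-3 (1); add 3.
Step 5: cheapest edge leaving the tree is 1-7 (8); add 1.
Step 6: cheapest edge leaving the tree is 7-8 (9); add 8.
Step 7: cheapest edge leaving the tree is 6-8 (8); add 6.
Step 8: cheapest edge leaving the tree is 8-9 (14); add 9.
MST edges: 4-5, 4-7, 2-7, 2-3, 1-7, 7-8, 6-8, 8-9; total weight 3+5+6+1+8+9+8+14 = 54.

54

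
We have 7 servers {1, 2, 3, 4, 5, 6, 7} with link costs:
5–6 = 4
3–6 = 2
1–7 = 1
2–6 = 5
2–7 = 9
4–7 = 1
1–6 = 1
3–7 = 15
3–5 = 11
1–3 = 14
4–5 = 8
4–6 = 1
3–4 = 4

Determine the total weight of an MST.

Sort edges by weight, then run Kruskal:
1–6 (1): add. Components now {1,6} {2} {3} {4} {5} {7}
1–7 (1): add. Components now {1,6,7} {2} {3} {4} {5}
4–6 (1): add. Components now {1,4,6,7} {2} {3} {5}
4–7 (1): skip — 4 and 7 already connected.
3–6 (2): add. Components now {1,3,4,6,7} {2} {5}
3–4 (4): skip — 3 and 4 already connected.
5–6 (4): add. Components now {1,3,4,5,6,7} {2}
2–6 (5): add. Components now {1,2,3,4,5,6,7}
MST edges: 1–6, 1–7, 4–6, 3–6, 5–6, 2–6; total weight 1+1+1+2+4+5 = 14.

14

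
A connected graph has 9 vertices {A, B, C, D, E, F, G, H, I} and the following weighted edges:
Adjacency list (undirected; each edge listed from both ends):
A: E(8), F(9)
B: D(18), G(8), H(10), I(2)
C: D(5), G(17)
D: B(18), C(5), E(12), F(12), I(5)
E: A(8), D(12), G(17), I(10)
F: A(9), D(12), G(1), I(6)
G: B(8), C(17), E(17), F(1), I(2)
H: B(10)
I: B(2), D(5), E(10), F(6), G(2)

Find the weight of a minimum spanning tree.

Sort edges by weight, then run Kruskal:
F-G (1): add — endpoints in different components.
B-I (2): add — endpoints in different components.
G-I (2): add — endpoints in different components.
C-D (5): add — endpoints in different components.
D-I (5): add — endpoints in different components.
F-I (6): skip — F and I already connected.
A-E (8): add — endpoints in different components.
B-G (8): skip — B and G already connected.
A-F (9): add — endpoints in different components.
B-H (10): add — endpoints in different components.
MST edges: F-G, B-I, G-I, C-D, D-I, A-E, A-F, B-H; total weight 1+2+2+5+5+8+9+10 = 42.

42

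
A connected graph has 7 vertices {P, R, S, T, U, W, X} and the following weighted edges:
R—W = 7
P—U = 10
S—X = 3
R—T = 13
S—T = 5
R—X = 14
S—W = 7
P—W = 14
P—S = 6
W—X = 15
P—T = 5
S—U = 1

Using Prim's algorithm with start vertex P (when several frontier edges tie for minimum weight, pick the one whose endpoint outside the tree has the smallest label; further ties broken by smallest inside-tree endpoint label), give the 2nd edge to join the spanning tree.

Prim, starting at P.
Step 1: frontier [P—T 5, P—S 6, P—U 10, P—W 14] → take P—T (5); add T.
Step 2: frontier [P—S 6, P—U 10, P—W 14, S—T 5, R—T 13] → take S—T (5); add S.
Step 3: frontier [P—U 10, P—W 14, S—U 1, S—X 3, S—W 7, R—T 13] → take S—U (1); add U.
Step 4: frontier [P—W 14, S—X 3, S—W 7, R—T 13] → take S—X (3); add X.
Step 5: frontier [P—W 14, S—W 7, R—T 13, R—X 14, W—X 15] → take S—W (7); add W.
Step 6: frontier [R—T 13, R—W 7, R—X 14] → take R—W (7); add R.
The 2nd edge added is S—T.

S-T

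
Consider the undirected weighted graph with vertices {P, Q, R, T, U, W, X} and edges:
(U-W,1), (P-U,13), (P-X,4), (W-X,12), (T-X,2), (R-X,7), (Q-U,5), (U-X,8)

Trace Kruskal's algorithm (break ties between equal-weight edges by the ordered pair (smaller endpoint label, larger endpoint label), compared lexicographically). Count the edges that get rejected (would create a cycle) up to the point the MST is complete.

Kruskal: consider edges lightest-first.
U-W (1): add. Components now {U,W} {X} {T} {R} {Q} {P}
T-X (2): add. Components now {U,W} {T,X} {R} {Q} {P}
P-X (4): add. Components now {U,W} {P,T,X} {R} {Q}
Q-U (5): add. Components now {Q,U,W} {P,T,X} {R}
R-X (7): add. Components now {Q,U,W} {P,R,T,X}
U-X (8): add. Components now {P,Q,R,T,U,W,X}
Edges rejected before the tree was complete: 0.

0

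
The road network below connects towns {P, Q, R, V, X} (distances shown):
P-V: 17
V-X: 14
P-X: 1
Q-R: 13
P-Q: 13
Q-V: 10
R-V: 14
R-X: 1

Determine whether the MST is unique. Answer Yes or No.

No

Sort edges by weight, then run Kruskal:
P-X (1): add. Components now {P,X} {R} {V} {Q}
R-X (1): add. Components now {P,R,X} {V} {Q}
Q-V (10): add. Components now {P,R,X} {Q,V}
P-Q (13): add. Components now {P,Q,R,V,X}
Non-tree edge Q-R has weight 13, equal to the heaviest edge on its tree cycle — swapping gives another MST of the same weight. Not unique.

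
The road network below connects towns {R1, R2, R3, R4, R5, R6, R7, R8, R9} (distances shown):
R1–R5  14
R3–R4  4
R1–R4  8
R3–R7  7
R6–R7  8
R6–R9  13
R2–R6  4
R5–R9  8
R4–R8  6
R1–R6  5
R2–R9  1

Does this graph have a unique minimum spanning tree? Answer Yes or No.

No

Sort edges by weight, then run Kruskal:
R2–R9 (1): add — endpoints in different components.
R2–R6 (4): add — endpoints in different components.
R3–R4 (4): add — endpoints in different components.
R1–R6 (5): add — endpoints in different components.
R4–R8 (6): add — endpoints in different components.
R3–R7 (7): add — endpoints in different components.
R1–R4 (8): add — endpoints in different components.
R5–R9 (8): add — endpoints in different components.
Non-tree edge R6–R7 has weight 8, equal to the heaviest edge on its tree cycle — swapping gives another MST of the same weight. Not unique.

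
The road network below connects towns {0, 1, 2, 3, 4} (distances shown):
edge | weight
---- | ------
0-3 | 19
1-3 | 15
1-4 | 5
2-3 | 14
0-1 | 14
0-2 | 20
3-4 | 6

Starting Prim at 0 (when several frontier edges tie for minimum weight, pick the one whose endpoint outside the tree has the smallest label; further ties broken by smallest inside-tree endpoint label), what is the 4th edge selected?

2-3

Prim, starting at 0.
Step 1: frontier [0-1 14, 0-3 19, 0-2 20] → take 0-1 (14); add 1.
Step 2: frontier [0-3 19, 0-2 20, 1-4 5, 1-3 15] → take 1-4 (5); add 4.
Step 3: frontier [0-3 19, 0-2 20, 1-3 15, 3-4 6] → take 3-4 (6); add 3.
Step 4: frontier [0-2 20, 2-3 14] → take 2-3 (14); add 2.
The 4th edge added is 2-3.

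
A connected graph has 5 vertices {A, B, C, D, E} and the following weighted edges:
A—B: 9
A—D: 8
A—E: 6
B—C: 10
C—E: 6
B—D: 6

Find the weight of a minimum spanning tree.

Prim's algorithm from D:
Step 1: cheapest edge leaving the tree is B—D (6); add B.
Step 2: cheapest edge leaving the tree is A—D (8); add A.
Step 3: cheapest edge leaving the tree is A—E (6); add E.
Step 4: cheapest edge leaving the tree is C—E (6); add C.
MST edges: B—D, A—D, A—E, C—E; total weight 6+8+6+6 = 26.

26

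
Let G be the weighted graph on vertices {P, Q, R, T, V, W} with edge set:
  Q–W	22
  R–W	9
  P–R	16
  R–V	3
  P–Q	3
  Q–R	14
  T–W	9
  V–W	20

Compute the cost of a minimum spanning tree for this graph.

Kruskal: consider edges lightest-first.
P–Q (3): add — endpoints in different components.
R–V (3): add — endpoints in different components.
R–W (9): add — endpoints in different components.
T–W (9): add — endpoints in different components.
Q–R (14): add — endpoints in different components.
MST edges: P–Q, R–V, R–W, T–W, Q–R; total weight 3+3+9+9+14 = 38.

38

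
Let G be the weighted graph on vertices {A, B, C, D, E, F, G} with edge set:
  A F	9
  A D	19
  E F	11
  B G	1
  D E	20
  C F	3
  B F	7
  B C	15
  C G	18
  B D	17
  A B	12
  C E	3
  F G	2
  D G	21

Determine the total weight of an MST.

35

Sort edges by weight, then run Kruskal:
B G (1): add — endpoints in different components.
F G (2): add — endpoints in different components.
C E (3): add — endpoints in different components.
C F (3): add — endpoints in different components.
B F (7): skip — B and F already connected.
A F (9): add — endpoints in different components.
E F (11): skip — E and F already connected.
A B (12): skip — A and B already connected.
B C (15): skip — B and C already connected.
B D (17): add — endpoints in different components.
MST edges: B G, F G, C E, C F, A F, B D; total weight 1+2+3+3+9+17 = 35.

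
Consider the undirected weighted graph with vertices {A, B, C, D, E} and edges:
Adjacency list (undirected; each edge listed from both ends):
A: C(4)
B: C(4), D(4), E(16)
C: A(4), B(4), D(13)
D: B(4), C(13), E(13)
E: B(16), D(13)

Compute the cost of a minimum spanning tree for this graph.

25

Prim, starting at B.
Step 1: cheapest edge leaving the tree is B C (4); add C.
Step 2: cheapest edge leaving the tree is A C (4); add A.
Step 3: cheapest edge leaving the tree is B D (4); add D.
Step 4: cheapest edge leaving the tree is D E (13); add E.
MST edges: B C, A C, B D, D E; total weight 4+4+4+13 = 25.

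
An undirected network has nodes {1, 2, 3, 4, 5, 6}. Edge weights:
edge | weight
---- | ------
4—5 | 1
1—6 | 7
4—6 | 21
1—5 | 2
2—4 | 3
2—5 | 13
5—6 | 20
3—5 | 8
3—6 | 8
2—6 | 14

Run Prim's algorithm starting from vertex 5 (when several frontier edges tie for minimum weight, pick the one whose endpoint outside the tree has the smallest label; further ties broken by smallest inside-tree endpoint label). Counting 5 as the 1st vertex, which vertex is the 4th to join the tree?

Prim, starting at 5.
Step 1: frontier [4—5 1, 1—5 2, 3—5 8, 2—5 13, 5—6 20] → take 4—5 (1); add 4.
Step 2: frontier [2—4 3, 4—6 21, 1—5 2, 3—5 8, 2—5 13, 5—6 20] → take 1—5 (2); add 1.
Step 3: frontier [1—6 7, 2—4 3, 4—6 21, 3—5 8, 2—5 13, 5—6 20] → take 2—4 (3); add 2.
Step 4: frontier [1—6 7, 2—6 14, 4—6 21, 3—5 8, 5—6 20] → take 1—6 (7); add 6.
Step 5: frontier [3—5 8, 3—6 8] → take 3—5 (8); add 3.
Vertex order: 5, 4, 1, 2, 6, 3. The 4th vertex is 2.

2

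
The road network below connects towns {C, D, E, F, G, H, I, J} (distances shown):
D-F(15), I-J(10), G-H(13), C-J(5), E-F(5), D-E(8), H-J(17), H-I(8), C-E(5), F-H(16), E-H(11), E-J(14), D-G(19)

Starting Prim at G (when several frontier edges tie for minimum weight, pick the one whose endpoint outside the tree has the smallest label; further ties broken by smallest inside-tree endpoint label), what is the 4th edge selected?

Prim, starting at G.
Step 1: frontier [G-H 13, D-G 19] → take G-H (13); add H.
Step 2: frontier [D-G 19, H-I 8, E-H 11, F-H 16, H-J 17] → take H-I (8); add I.
Step 3: frontier [D-G 19, E-H 11, F-H 16, H-J 17, I-J 10] → take I-J (10); add J.
Step 4: frontier [D-G 19, E-H 11, F-H 16, C-J 5, E-J 14] → take C-J (5); add C.
Step 5: frontier [C-E 5, D-G 19, E-H 11, F-H 16, E-J 14] → take C-E (5); add E.
Step 6: frontier [E-F 5, D-E 8, D-G 19, F-H 16] → take E-F (5); add F.
Step 7: frontier [D-E 8, D-F 15, D-G 19] → take D-E (8); add D.
The 4th edge added is C-J.

C-J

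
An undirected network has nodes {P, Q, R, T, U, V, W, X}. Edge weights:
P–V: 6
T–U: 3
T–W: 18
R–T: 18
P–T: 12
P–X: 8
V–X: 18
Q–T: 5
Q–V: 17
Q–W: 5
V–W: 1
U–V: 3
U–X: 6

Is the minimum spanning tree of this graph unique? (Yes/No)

Kruskal's algorithm — process edges by increasing weight (ties by edge label):
V–W (1): add — endpoints in different components.
T–U (3): add — endpoints in different components.
U–V (3): add — endpoints in different components.
Q–T (5): add — endpoints in different components.
Q–W (5): skip — Q and W already connected.
P–V (6): add — endpoints in different components.
U–X (6): add — endpoints in different components.
P–X (8): skip — X and P already connected.
P–T (12): skip — T and P already connected.
Q–V (17): skip — V and Q already connected.
R–T (18): add — endpoints in different components.
Non-tree edge Q–W has weight 5, equal to the heaviest edge on its tree cycle — swapping gives another MST of the same weight. Not unique.

No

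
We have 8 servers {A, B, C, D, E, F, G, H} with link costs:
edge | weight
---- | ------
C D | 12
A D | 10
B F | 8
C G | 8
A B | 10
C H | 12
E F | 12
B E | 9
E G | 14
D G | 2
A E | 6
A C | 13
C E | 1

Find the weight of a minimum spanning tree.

46

Sort edges by weight, then run Kruskal:
C E (1): add — endpoints in different components.
D G (2): add — endpoints in different components.
A E (6): add — endpoints in different components.
B F (8): add — endpoints in different components.
C G (8): add — endpoints in different components.
B E (9): add — endpoints in different components.
A B (10): skip — A and B already connected.
A D (10): skip — A and D already connected.
C D (12): skip — C and D already connected.
C H (12): add — endpoints in different components.
MST edges: C E, D G, A E, B F, C G, B E, C H; total weight 1+2+6+8+8+9+12 = 46.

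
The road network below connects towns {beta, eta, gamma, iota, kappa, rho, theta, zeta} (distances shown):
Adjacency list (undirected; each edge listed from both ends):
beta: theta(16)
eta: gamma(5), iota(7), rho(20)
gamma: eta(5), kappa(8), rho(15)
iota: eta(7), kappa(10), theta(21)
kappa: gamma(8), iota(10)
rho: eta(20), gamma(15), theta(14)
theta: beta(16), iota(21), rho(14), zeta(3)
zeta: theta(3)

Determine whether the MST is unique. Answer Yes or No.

Yes

Kruskal's algorithm — process edges by increasing weight (ties by edge label):
theta—zeta (3): add — endpoints in different components.
eta—gamma (5): add — endpoints in different components.
eta—iota (7): add — endpoints in different components.
gamma—kappa (8): add — endpoints in different components.
iota—kappa (10): skip — iota and kappa already connected.
rho—theta (14): add — endpoints in different components.
gamma—rho (15): add — endpoints in different components.
beta—theta (16): add — endpoints in different components.
Every non-tree edge has weight strictly greater than the heaviest edge on the tree path between its endpoints, so the MST is unique.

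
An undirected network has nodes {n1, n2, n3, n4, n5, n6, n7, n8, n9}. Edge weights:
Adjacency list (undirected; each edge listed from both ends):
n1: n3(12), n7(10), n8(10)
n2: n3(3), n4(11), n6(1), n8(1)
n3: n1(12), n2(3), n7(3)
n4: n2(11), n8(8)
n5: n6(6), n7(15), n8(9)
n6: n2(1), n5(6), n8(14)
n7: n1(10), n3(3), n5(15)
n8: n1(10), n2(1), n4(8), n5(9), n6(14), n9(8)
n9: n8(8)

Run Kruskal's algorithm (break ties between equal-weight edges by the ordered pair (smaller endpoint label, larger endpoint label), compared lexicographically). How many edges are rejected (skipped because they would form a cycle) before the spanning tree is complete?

1

Kruskal's algorithm — process edges by increasing weight (ties by edge label):
n2-n6 (1): add — endpoints in different components.
n2-n8 (1): add — endpoints in different components.
n2-n3 (3): add — endpoints in different components.
n3-n7 (3): add — endpoints in different components.
n5-n6 (6): add — endpoints in different components.
n4-n8 (8): add — endpoints in different components.
n8-n9 (8): add — endpoints in different components.
n5-n8 (9): skip — n8 and n5 already connected.
n1-n7 (10): add — endpoints in different components.
Edges rejected before the tree was complete: 1.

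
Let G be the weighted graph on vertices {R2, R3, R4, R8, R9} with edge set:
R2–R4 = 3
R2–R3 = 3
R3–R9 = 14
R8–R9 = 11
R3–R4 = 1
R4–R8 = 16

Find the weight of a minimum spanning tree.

Prim's algorithm from R3:
Step 1: frontier [R3–R4 1, R2–R3 3, R3–R9 14] → take R3–R4 (1); add R4.
Step 2: frontier [R2–R3 3, R3–R9 14, R2–R4 3, R4–R8 16] → take R2–R3 (3); add R2.
Step 3: frontier [R3–R9 14, R4–R8 16] → take R3–R9 (14); add R9.
Step 4: frontier [R4–R8 16, R8–R9 11] → take R8–R9 (11); add R8.
MST edges: R3–R4, R2–R3, R3–R9, R8–R9; total weight 1+3+14+11 = 29.

29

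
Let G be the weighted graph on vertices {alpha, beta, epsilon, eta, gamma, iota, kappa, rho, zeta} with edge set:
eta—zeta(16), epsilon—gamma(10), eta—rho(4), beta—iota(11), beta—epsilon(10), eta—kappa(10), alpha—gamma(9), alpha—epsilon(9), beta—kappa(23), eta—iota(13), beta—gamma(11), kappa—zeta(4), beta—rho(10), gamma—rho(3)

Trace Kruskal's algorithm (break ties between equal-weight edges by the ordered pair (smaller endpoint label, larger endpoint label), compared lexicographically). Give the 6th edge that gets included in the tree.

beta-epsilon

Sort edges by weight, then run Kruskal:
gamma—rho (3): add — endpoints in different components.
eta—rho (4): add — endpoints in different components.
kappa—zeta (4): add — endpoints in different components.
alpha—epsilon (9): add — endpoints in different components.
alpha—gamma (9): add — endpoints in different components.
beta—epsilon (10): add — endpoints in different components.
beta—rho (10): skip — beta and rho already connected.
epsilon—gamma (10): skip — epsilon and gamma already connected.
eta—kappa (10): add — endpoints in different components.
beta—gamma (11): skip — beta and gamma already connected.
beta—iota (11): add — endpoints in different components.
The 6th edge added is beta—epsilon.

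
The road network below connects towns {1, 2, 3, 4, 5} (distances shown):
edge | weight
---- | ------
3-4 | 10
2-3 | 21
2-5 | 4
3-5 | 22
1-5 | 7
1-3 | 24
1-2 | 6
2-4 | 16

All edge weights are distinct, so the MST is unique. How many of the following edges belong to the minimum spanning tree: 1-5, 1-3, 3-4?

1

Kruskal: consider edges lightest-first.
2-5 (4): add. Components now {1} {2,5} {3} {4}
1-2 (6): add. Components now {1,2,5} {3} {4}
1-5 (7): skip — 1 and 5 already connected.
3-4 (10): add. Components now {1,2,5} {3,4}
2-4 (16): add. Components now {1,2,3,4,5}
MST edge set: {2-5, 1-2, 3-4, 2-4}.
Of the listed edges, {3-4} are in the MST → 1.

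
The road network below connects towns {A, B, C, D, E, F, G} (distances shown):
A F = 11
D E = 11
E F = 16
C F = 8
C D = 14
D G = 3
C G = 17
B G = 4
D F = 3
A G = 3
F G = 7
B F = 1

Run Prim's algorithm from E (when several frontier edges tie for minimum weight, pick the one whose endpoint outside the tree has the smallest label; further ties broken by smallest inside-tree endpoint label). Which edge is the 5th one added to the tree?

Prim, starting at E.
Step 1: cheapest edge leaving the tree is D E (11); add D.
Step 2: cheapest edge leaving the tree is D F (3); add F.
Step 3: cheapest edge leaving the tree is B F (1); add B.
Step 4: cheapest edge leaving the tree is D G (3); add G.
Step 5: cheapest edge leaving the tree is A G (3); add A.
Step 6: cheapest edge leaving the tree is C F (8); add C.
The 5th edge added is A G.

A-G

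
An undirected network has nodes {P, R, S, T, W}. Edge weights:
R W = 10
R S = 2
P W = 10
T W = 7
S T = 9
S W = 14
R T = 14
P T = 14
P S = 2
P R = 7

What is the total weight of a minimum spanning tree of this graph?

20

Sort edges by weight, then run Kruskal:
P S (2): add. Components now {W} {P,S} {T} {R}
R S (2): add. Components now {W} {P,R,S} {T}
P R (7): skip — P and R already connected.
T W (7): add. Components now {T,W} {P,R,S}
S T (9): add. Components now {P,R,S,T,W}
MST edges: P S, R S, T W, S T; total weight 2+2+7+9 = 20.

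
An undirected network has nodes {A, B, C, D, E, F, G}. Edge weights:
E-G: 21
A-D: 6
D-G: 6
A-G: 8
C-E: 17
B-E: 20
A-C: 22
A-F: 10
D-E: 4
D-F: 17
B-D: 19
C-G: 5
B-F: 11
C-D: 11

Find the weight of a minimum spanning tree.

42

Prim, starting at G.
Step 1: frontier [C-G 5, D-G 6, A-G 8, E-G 21] → take C-G (5); add C.
Step 2: frontier [C-D 11, C-E 17, A-C 22, D-G 6, A-G 8, E-G 21] → take D-G (6); add D.
Step 3: frontier [C-E 17, A-C 22, D-E 4, A-D 6, D-F 17, B-D 19, A-G 8, E-G 21] → take D-E (4); add E.
Step 4: frontier [A-C 22, A-D 6, D-F 17, B-D 19, B-E 20, A-G 8] → take A-D (6); add A.
Step 5: frontier [A-F 10, D-F 17, B-D 19, B-E 20] → take A-F (10); add F.
Step 6: frontier [B-D 19, B-E 20, B-F 11] → take B-F (11); add B.
MST edges: C-G, D-G, D-E, A-D, A-F, B-F; total weight 5+6+4+6+10+11 = 42.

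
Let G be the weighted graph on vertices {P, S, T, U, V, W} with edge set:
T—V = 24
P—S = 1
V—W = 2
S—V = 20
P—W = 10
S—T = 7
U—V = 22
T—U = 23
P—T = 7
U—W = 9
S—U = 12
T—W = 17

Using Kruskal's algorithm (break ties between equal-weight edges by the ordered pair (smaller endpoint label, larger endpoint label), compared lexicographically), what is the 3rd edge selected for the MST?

P-T

Sort edges by weight, then run Kruskal:
P—S (1): add — endpoints in different components.
V—W (2): add — endpoints in different components.
P—T (7): add — endpoints in different components.
S—T (7): skip — T and S already connected.
U—W (9): add — endpoints in different components.
P—W (10): add — endpoints in different components.
The 3rd edge added is P—T.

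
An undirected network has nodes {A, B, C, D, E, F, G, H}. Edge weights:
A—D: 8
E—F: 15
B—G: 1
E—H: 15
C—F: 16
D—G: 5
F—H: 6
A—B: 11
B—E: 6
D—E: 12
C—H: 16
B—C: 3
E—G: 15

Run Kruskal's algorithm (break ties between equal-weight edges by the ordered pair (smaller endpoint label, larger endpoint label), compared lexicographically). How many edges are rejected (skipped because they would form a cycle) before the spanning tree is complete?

Sort edges by weight, then run Kruskal:
B—G (1): add — endpoints in different components.
B—C (3): add — endpoints in different components.
D—G (5): add — endpoints in different components.
B—E (6): add — endpoints in different components.
F—H (6): add — endpoints in different components.
A—D (8): add — endpoints in different components.
A—B (11): skip — A and B already connected.
D—E (12): skip — D and E already connected.
E—F (15): add — endpoints in different components.
Edges rejected before the tree was complete: 2.

2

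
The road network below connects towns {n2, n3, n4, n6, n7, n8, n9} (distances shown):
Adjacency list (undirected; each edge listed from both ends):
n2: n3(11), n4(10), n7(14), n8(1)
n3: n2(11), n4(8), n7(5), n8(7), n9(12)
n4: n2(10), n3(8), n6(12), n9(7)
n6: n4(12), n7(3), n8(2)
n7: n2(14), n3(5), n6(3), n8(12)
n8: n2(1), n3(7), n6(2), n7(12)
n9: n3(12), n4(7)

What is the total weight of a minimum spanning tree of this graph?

Kruskal's algorithm — process edges by increasing weight (ties by edge label):
n2—n8 (1): add — endpoints in different components.
n6—n8 (2): add — endpoints in different components.
n6—n7 (3): add — endpoints in different components.
n3—n7 (5): add — endpoints in different components.
n3—n8 (7): skip — n3 and n8 already connected.
n4—n9 (7): add — endpoints in different components.
n3—n4 (8): add — endpoints in different components.
MST edges: n2—n8, n6—n8, n6—n7, n3—n7, n4—n9, n3—n4; total weight 1+2+3+5+7+8 = 26.

26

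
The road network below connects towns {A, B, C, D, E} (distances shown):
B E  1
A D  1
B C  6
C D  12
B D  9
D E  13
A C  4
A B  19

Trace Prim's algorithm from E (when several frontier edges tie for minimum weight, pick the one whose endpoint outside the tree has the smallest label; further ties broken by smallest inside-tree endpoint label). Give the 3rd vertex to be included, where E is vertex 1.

Prim's algorithm from E:
Step 1: cheapest edge leaving the tree is B E (1); add B.
Step 2: cheapest edge leaving the tree is B C (6); add C.
Step 3: cheapest edge leaving the tree is A C (4); add A.
Step 4: cheapest edge leaving the tree is A D (1); add D.
Vertex order: E, B, C, A, D. The 3rd vertex is C.

C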